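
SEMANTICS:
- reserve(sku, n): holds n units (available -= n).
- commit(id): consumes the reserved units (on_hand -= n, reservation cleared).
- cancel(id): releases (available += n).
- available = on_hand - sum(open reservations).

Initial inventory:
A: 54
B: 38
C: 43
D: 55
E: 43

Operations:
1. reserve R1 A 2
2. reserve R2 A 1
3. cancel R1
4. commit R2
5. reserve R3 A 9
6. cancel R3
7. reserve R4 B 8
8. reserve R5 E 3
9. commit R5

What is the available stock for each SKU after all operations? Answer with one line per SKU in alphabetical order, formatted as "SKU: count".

Answer: A: 53
B: 30
C: 43
D: 55
E: 40

Derivation:
Step 1: reserve R1 A 2 -> on_hand[A=54 B=38 C=43 D=55 E=43] avail[A=52 B=38 C=43 D=55 E=43] open={R1}
Step 2: reserve R2 A 1 -> on_hand[A=54 B=38 C=43 D=55 E=43] avail[A=51 B=38 C=43 D=55 E=43] open={R1,R2}
Step 3: cancel R1 -> on_hand[A=54 B=38 C=43 D=55 E=43] avail[A=53 B=38 C=43 D=55 E=43] open={R2}
Step 4: commit R2 -> on_hand[A=53 B=38 C=43 D=55 E=43] avail[A=53 B=38 C=43 D=55 E=43] open={}
Step 5: reserve R3 A 9 -> on_hand[A=53 B=38 C=43 D=55 E=43] avail[A=44 B=38 C=43 D=55 E=43] open={R3}
Step 6: cancel R3 -> on_hand[A=53 B=38 C=43 D=55 E=43] avail[A=53 B=38 C=43 D=55 E=43] open={}
Step 7: reserve R4 B 8 -> on_hand[A=53 B=38 C=43 D=55 E=43] avail[A=53 B=30 C=43 D=55 E=43] open={R4}
Step 8: reserve R5 E 3 -> on_hand[A=53 B=38 C=43 D=55 E=43] avail[A=53 B=30 C=43 D=55 E=40] open={R4,R5}
Step 9: commit R5 -> on_hand[A=53 B=38 C=43 D=55 E=40] avail[A=53 B=30 C=43 D=55 E=40] open={R4}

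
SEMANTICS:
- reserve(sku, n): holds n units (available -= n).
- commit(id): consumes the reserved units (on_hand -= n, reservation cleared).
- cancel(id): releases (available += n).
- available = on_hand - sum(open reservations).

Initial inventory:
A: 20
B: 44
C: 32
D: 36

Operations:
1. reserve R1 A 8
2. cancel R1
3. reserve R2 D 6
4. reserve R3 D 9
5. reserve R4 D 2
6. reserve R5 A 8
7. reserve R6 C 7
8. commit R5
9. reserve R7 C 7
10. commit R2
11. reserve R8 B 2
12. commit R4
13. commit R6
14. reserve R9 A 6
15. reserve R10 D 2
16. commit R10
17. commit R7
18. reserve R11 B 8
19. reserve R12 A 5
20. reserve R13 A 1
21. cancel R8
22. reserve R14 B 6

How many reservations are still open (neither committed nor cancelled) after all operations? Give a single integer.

Answer: 6

Derivation:
Step 1: reserve R1 A 8 -> on_hand[A=20 B=44 C=32 D=36] avail[A=12 B=44 C=32 D=36] open={R1}
Step 2: cancel R1 -> on_hand[A=20 B=44 C=32 D=36] avail[A=20 B=44 C=32 D=36] open={}
Step 3: reserve R2 D 6 -> on_hand[A=20 B=44 C=32 D=36] avail[A=20 B=44 C=32 D=30] open={R2}
Step 4: reserve R3 D 9 -> on_hand[A=20 B=44 C=32 D=36] avail[A=20 B=44 C=32 D=21] open={R2,R3}
Step 5: reserve R4 D 2 -> on_hand[A=20 B=44 C=32 D=36] avail[A=20 B=44 C=32 D=19] open={R2,R3,R4}
Step 6: reserve R5 A 8 -> on_hand[A=20 B=44 C=32 D=36] avail[A=12 B=44 C=32 D=19] open={R2,R3,R4,R5}
Step 7: reserve R6 C 7 -> on_hand[A=20 B=44 C=32 D=36] avail[A=12 B=44 C=25 D=19] open={R2,R3,R4,R5,R6}
Step 8: commit R5 -> on_hand[A=12 B=44 C=32 D=36] avail[A=12 B=44 C=25 D=19] open={R2,R3,R4,R6}
Step 9: reserve R7 C 7 -> on_hand[A=12 B=44 C=32 D=36] avail[A=12 B=44 C=18 D=19] open={R2,R3,R4,R6,R7}
Step 10: commit R2 -> on_hand[A=12 B=44 C=32 D=30] avail[A=12 B=44 C=18 D=19] open={R3,R4,R6,R7}
Step 11: reserve R8 B 2 -> on_hand[A=12 B=44 C=32 D=30] avail[A=12 B=42 C=18 D=19] open={R3,R4,R6,R7,R8}
Step 12: commit R4 -> on_hand[A=12 B=44 C=32 D=28] avail[A=12 B=42 C=18 D=19] open={R3,R6,R7,R8}
Step 13: commit R6 -> on_hand[A=12 B=44 C=25 D=28] avail[A=12 B=42 C=18 D=19] open={R3,R7,R8}
Step 14: reserve R9 A 6 -> on_hand[A=12 B=44 C=25 D=28] avail[A=6 B=42 C=18 D=19] open={R3,R7,R8,R9}
Step 15: reserve R10 D 2 -> on_hand[A=12 B=44 C=25 D=28] avail[A=6 B=42 C=18 D=17] open={R10,R3,R7,R8,R9}
Step 16: commit R10 -> on_hand[A=12 B=44 C=25 D=26] avail[A=6 B=42 C=18 D=17] open={R3,R7,R8,R9}
Step 17: commit R7 -> on_hand[A=12 B=44 C=18 D=26] avail[A=6 B=42 C=18 D=17] open={R3,R8,R9}
Step 18: reserve R11 B 8 -> on_hand[A=12 B=44 C=18 D=26] avail[A=6 B=34 C=18 D=17] open={R11,R3,R8,R9}
Step 19: reserve R12 A 5 -> on_hand[A=12 B=44 C=18 D=26] avail[A=1 B=34 C=18 D=17] open={R11,R12,R3,R8,R9}
Step 20: reserve R13 A 1 -> on_hand[A=12 B=44 C=18 D=26] avail[A=0 B=34 C=18 D=17] open={R11,R12,R13,R3,R8,R9}
Step 21: cancel R8 -> on_hand[A=12 B=44 C=18 D=26] avail[A=0 B=36 C=18 D=17] open={R11,R12,R13,R3,R9}
Step 22: reserve R14 B 6 -> on_hand[A=12 B=44 C=18 D=26] avail[A=0 B=30 C=18 D=17] open={R11,R12,R13,R14,R3,R9}
Open reservations: ['R11', 'R12', 'R13', 'R14', 'R3', 'R9'] -> 6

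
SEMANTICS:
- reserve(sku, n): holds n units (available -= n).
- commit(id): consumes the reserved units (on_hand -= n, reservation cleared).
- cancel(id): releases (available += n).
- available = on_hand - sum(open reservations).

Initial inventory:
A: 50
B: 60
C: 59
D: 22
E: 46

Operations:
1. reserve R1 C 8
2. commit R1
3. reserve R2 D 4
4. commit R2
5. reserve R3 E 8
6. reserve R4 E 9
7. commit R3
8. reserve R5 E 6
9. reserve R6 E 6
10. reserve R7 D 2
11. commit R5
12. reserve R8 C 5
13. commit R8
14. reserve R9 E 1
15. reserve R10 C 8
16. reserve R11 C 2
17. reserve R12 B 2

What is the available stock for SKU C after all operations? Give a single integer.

Answer: 36

Derivation:
Step 1: reserve R1 C 8 -> on_hand[A=50 B=60 C=59 D=22 E=46] avail[A=50 B=60 C=51 D=22 E=46] open={R1}
Step 2: commit R1 -> on_hand[A=50 B=60 C=51 D=22 E=46] avail[A=50 B=60 C=51 D=22 E=46] open={}
Step 3: reserve R2 D 4 -> on_hand[A=50 B=60 C=51 D=22 E=46] avail[A=50 B=60 C=51 D=18 E=46] open={R2}
Step 4: commit R2 -> on_hand[A=50 B=60 C=51 D=18 E=46] avail[A=50 B=60 C=51 D=18 E=46] open={}
Step 5: reserve R3 E 8 -> on_hand[A=50 B=60 C=51 D=18 E=46] avail[A=50 B=60 C=51 D=18 E=38] open={R3}
Step 6: reserve R4 E 9 -> on_hand[A=50 B=60 C=51 D=18 E=46] avail[A=50 B=60 C=51 D=18 E=29] open={R3,R4}
Step 7: commit R3 -> on_hand[A=50 B=60 C=51 D=18 E=38] avail[A=50 B=60 C=51 D=18 E=29] open={R4}
Step 8: reserve R5 E 6 -> on_hand[A=50 B=60 C=51 D=18 E=38] avail[A=50 B=60 C=51 D=18 E=23] open={R4,R5}
Step 9: reserve R6 E 6 -> on_hand[A=50 B=60 C=51 D=18 E=38] avail[A=50 B=60 C=51 D=18 E=17] open={R4,R5,R6}
Step 10: reserve R7 D 2 -> on_hand[A=50 B=60 C=51 D=18 E=38] avail[A=50 B=60 C=51 D=16 E=17] open={R4,R5,R6,R7}
Step 11: commit R5 -> on_hand[A=50 B=60 C=51 D=18 E=32] avail[A=50 B=60 C=51 D=16 E=17] open={R4,R6,R7}
Step 12: reserve R8 C 5 -> on_hand[A=50 B=60 C=51 D=18 E=32] avail[A=50 B=60 C=46 D=16 E=17] open={R4,R6,R7,R8}
Step 13: commit R8 -> on_hand[A=50 B=60 C=46 D=18 E=32] avail[A=50 B=60 C=46 D=16 E=17] open={R4,R6,R7}
Step 14: reserve R9 E 1 -> on_hand[A=50 B=60 C=46 D=18 E=32] avail[A=50 B=60 C=46 D=16 E=16] open={R4,R6,R7,R9}
Step 15: reserve R10 C 8 -> on_hand[A=50 B=60 C=46 D=18 E=32] avail[A=50 B=60 C=38 D=16 E=16] open={R10,R4,R6,R7,R9}
Step 16: reserve R11 C 2 -> on_hand[A=50 B=60 C=46 D=18 E=32] avail[A=50 B=60 C=36 D=16 E=16] open={R10,R11,R4,R6,R7,R9}
Step 17: reserve R12 B 2 -> on_hand[A=50 B=60 C=46 D=18 E=32] avail[A=50 B=58 C=36 D=16 E=16] open={R10,R11,R12,R4,R6,R7,R9}
Final available[C] = 36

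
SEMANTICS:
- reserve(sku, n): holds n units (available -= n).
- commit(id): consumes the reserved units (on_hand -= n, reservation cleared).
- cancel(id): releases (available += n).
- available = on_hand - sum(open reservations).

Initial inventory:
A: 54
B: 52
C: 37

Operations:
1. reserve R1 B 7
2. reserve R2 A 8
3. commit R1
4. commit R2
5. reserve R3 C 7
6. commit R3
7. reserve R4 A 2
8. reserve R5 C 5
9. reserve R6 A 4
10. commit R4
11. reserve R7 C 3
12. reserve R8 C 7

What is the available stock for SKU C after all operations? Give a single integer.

Answer: 15

Derivation:
Step 1: reserve R1 B 7 -> on_hand[A=54 B=52 C=37] avail[A=54 B=45 C=37] open={R1}
Step 2: reserve R2 A 8 -> on_hand[A=54 B=52 C=37] avail[A=46 B=45 C=37] open={R1,R2}
Step 3: commit R1 -> on_hand[A=54 B=45 C=37] avail[A=46 B=45 C=37] open={R2}
Step 4: commit R2 -> on_hand[A=46 B=45 C=37] avail[A=46 B=45 C=37] open={}
Step 5: reserve R3 C 7 -> on_hand[A=46 B=45 C=37] avail[A=46 B=45 C=30] open={R3}
Step 6: commit R3 -> on_hand[A=46 B=45 C=30] avail[A=46 B=45 C=30] open={}
Step 7: reserve R4 A 2 -> on_hand[A=46 B=45 C=30] avail[A=44 B=45 C=30] open={R4}
Step 8: reserve R5 C 5 -> on_hand[A=46 B=45 C=30] avail[A=44 B=45 C=25] open={R4,R5}
Step 9: reserve R6 A 4 -> on_hand[A=46 B=45 C=30] avail[A=40 B=45 C=25] open={R4,R5,R6}
Step 10: commit R4 -> on_hand[A=44 B=45 C=30] avail[A=40 B=45 C=25] open={R5,R6}
Step 11: reserve R7 C 3 -> on_hand[A=44 B=45 C=30] avail[A=40 B=45 C=22] open={R5,R6,R7}
Step 12: reserve R8 C 7 -> on_hand[A=44 B=45 C=30] avail[A=40 B=45 C=15] open={R5,R6,R7,R8}
Final available[C] = 15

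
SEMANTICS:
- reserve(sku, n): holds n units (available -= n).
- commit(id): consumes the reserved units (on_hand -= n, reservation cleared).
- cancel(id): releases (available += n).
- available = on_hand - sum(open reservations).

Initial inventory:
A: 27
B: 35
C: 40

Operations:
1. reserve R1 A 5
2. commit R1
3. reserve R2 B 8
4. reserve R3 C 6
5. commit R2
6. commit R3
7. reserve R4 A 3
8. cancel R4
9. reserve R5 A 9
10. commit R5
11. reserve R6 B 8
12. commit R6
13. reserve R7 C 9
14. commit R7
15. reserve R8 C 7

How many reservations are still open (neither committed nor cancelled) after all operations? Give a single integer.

Answer: 1

Derivation:
Step 1: reserve R1 A 5 -> on_hand[A=27 B=35 C=40] avail[A=22 B=35 C=40] open={R1}
Step 2: commit R1 -> on_hand[A=22 B=35 C=40] avail[A=22 B=35 C=40] open={}
Step 3: reserve R2 B 8 -> on_hand[A=22 B=35 C=40] avail[A=22 B=27 C=40] open={R2}
Step 4: reserve R3 C 6 -> on_hand[A=22 B=35 C=40] avail[A=22 B=27 C=34] open={R2,R3}
Step 5: commit R2 -> on_hand[A=22 B=27 C=40] avail[A=22 B=27 C=34] open={R3}
Step 6: commit R3 -> on_hand[A=22 B=27 C=34] avail[A=22 B=27 C=34] open={}
Step 7: reserve R4 A 3 -> on_hand[A=22 B=27 C=34] avail[A=19 B=27 C=34] open={R4}
Step 8: cancel R4 -> on_hand[A=22 B=27 C=34] avail[A=22 B=27 C=34] open={}
Step 9: reserve R5 A 9 -> on_hand[A=22 B=27 C=34] avail[A=13 B=27 C=34] open={R5}
Step 10: commit R5 -> on_hand[A=13 B=27 C=34] avail[A=13 B=27 C=34] open={}
Step 11: reserve R6 B 8 -> on_hand[A=13 B=27 C=34] avail[A=13 B=19 C=34] open={R6}
Step 12: commit R6 -> on_hand[A=13 B=19 C=34] avail[A=13 B=19 C=34] open={}
Step 13: reserve R7 C 9 -> on_hand[A=13 B=19 C=34] avail[A=13 B=19 C=25] open={R7}
Step 14: commit R7 -> on_hand[A=13 B=19 C=25] avail[A=13 B=19 C=25] open={}
Step 15: reserve R8 C 7 -> on_hand[A=13 B=19 C=25] avail[A=13 B=19 C=18] open={R8}
Open reservations: ['R8'] -> 1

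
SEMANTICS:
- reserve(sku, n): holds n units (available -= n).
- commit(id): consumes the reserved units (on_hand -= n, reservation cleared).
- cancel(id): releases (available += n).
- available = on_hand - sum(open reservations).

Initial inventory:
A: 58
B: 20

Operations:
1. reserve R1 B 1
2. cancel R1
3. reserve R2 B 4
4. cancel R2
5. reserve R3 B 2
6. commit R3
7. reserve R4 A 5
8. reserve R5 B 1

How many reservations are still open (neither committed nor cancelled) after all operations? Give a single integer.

Answer: 2

Derivation:
Step 1: reserve R1 B 1 -> on_hand[A=58 B=20] avail[A=58 B=19] open={R1}
Step 2: cancel R1 -> on_hand[A=58 B=20] avail[A=58 B=20] open={}
Step 3: reserve R2 B 4 -> on_hand[A=58 B=20] avail[A=58 B=16] open={R2}
Step 4: cancel R2 -> on_hand[A=58 B=20] avail[A=58 B=20] open={}
Step 5: reserve R3 B 2 -> on_hand[A=58 B=20] avail[A=58 B=18] open={R3}
Step 6: commit R3 -> on_hand[A=58 B=18] avail[A=58 B=18] open={}
Step 7: reserve R4 A 5 -> on_hand[A=58 B=18] avail[A=53 B=18] open={R4}
Step 8: reserve R5 B 1 -> on_hand[A=58 B=18] avail[A=53 B=17] open={R4,R5}
Open reservations: ['R4', 'R5'] -> 2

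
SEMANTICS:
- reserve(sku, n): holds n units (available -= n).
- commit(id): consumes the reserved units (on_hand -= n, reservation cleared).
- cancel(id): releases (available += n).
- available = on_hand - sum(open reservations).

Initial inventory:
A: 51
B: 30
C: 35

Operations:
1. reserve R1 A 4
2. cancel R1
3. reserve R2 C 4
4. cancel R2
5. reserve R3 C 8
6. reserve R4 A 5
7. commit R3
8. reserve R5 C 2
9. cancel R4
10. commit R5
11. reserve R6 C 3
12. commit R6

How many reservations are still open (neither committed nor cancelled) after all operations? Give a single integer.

Step 1: reserve R1 A 4 -> on_hand[A=51 B=30 C=35] avail[A=47 B=30 C=35] open={R1}
Step 2: cancel R1 -> on_hand[A=51 B=30 C=35] avail[A=51 B=30 C=35] open={}
Step 3: reserve R2 C 4 -> on_hand[A=51 B=30 C=35] avail[A=51 B=30 C=31] open={R2}
Step 4: cancel R2 -> on_hand[A=51 B=30 C=35] avail[A=51 B=30 C=35] open={}
Step 5: reserve R3 C 8 -> on_hand[A=51 B=30 C=35] avail[A=51 B=30 C=27] open={R3}
Step 6: reserve R4 A 5 -> on_hand[A=51 B=30 C=35] avail[A=46 B=30 C=27] open={R3,R4}
Step 7: commit R3 -> on_hand[A=51 B=30 C=27] avail[A=46 B=30 C=27] open={R4}
Step 8: reserve R5 C 2 -> on_hand[A=51 B=30 C=27] avail[A=46 B=30 C=25] open={R4,R5}
Step 9: cancel R4 -> on_hand[A=51 B=30 C=27] avail[A=51 B=30 C=25] open={R5}
Step 10: commit R5 -> on_hand[A=51 B=30 C=25] avail[A=51 B=30 C=25] open={}
Step 11: reserve R6 C 3 -> on_hand[A=51 B=30 C=25] avail[A=51 B=30 C=22] open={R6}
Step 12: commit R6 -> on_hand[A=51 B=30 C=22] avail[A=51 B=30 C=22] open={}
Open reservations: [] -> 0

Answer: 0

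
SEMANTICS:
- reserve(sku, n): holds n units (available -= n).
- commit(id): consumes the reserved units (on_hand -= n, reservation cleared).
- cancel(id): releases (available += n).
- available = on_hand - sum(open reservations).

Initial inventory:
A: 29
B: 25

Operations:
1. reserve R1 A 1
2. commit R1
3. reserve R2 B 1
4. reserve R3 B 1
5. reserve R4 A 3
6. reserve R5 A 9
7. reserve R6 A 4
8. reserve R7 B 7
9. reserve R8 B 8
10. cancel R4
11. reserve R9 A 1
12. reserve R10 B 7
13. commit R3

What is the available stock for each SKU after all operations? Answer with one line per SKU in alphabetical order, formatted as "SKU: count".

Step 1: reserve R1 A 1 -> on_hand[A=29 B=25] avail[A=28 B=25] open={R1}
Step 2: commit R1 -> on_hand[A=28 B=25] avail[A=28 B=25] open={}
Step 3: reserve R2 B 1 -> on_hand[A=28 B=25] avail[A=28 B=24] open={R2}
Step 4: reserve R3 B 1 -> on_hand[A=28 B=25] avail[A=28 B=23] open={R2,R3}
Step 5: reserve R4 A 3 -> on_hand[A=28 B=25] avail[A=25 B=23] open={R2,R3,R4}
Step 6: reserve R5 A 9 -> on_hand[A=28 B=25] avail[A=16 B=23] open={R2,R3,R4,R5}
Step 7: reserve R6 A 4 -> on_hand[A=28 B=25] avail[A=12 B=23] open={R2,R3,R4,R5,R6}
Step 8: reserve R7 B 7 -> on_hand[A=28 B=25] avail[A=12 B=16] open={R2,R3,R4,R5,R6,R7}
Step 9: reserve R8 B 8 -> on_hand[A=28 B=25] avail[A=12 B=8] open={R2,R3,R4,R5,R6,R7,R8}
Step 10: cancel R4 -> on_hand[A=28 B=25] avail[A=15 B=8] open={R2,R3,R5,R6,R7,R8}
Step 11: reserve R9 A 1 -> on_hand[A=28 B=25] avail[A=14 B=8] open={R2,R3,R5,R6,R7,R8,R9}
Step 12: reserve R10 B 7 -> on_hand[A=28 B=25] avail[A=14 B=1] open={R10,R2,R3,R5,R6,R7,R8,R9}
Step 13: commit R3 -> on_hand[A=28 B=24] avail[A=14 B=1] open={R10,R2,R5,R6,R7,R8,R9}

Answer: A: 14
B: 1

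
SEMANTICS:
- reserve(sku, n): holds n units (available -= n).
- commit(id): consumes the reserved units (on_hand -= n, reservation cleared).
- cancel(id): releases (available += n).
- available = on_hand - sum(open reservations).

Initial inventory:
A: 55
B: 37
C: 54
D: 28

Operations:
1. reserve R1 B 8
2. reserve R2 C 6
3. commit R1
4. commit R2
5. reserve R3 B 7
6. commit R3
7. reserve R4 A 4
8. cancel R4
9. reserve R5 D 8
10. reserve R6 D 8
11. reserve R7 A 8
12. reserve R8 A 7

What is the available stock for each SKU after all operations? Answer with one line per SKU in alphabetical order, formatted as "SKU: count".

Answer: A: 40
B: 22
C: 48
D: 12

Derivation:
Step 1: reserve R1 B 8 -> on_hand[A=55 B=37 C=54 D=28] avail[A=55 B=29 C=54 D=28] open={R1}
Step 2: reserve R2 C 6 -> on_hand[A=55 B=37 C=54 D=28] avail[A=55 B=29 C=48 D=28] open={R1,R2}
Step 3: commit R1 -> on_hand[A=55 B=29 C=54 D=28] avail[A=55 B=29 C=48 D=28] open={R2}
Step 4: commit R2 -> on_hand[A=55 B=29 C=48 D=28] avail[A=55 B=29 C=48 D=28] open={}
Step 5: reserve R3 B 7 -> on_hand[A=55 B=29 C=48 D=28] avail[A=55 B=22 C=48 D=28] open={R3}
Step 6: commit R3 -> on_hand[A=55 B=22 C=48 D=28] avail[A=55 B=22 C=48 D=28] open={}
Step 7: reserve R4 A 4 -> on_hand[A=55 B=22 C=48 D=28] avail[A=51 B=22 C=48 D=28] open={R4}
Step 8: cancel R4 -> on_hand[A=55 B=22 C=48 D=28] avail[A=55 B=22 C=48 D=28] open={}
Step 9: reserve R5 D 8 -> on_hand[A=55 B=22 C=48 D=28] avail[A=55 B=22 C=48 D=20] open={R5}
Step 10: reserve R6 D 8 -> on_hand[A=55 B=22 C=48 D=28] avail[A=55 B=22 C=48 D=12] open={R5,R6}
Step 11: reserve R7 A 8 -> on_hand[A=55 B=22 C=48 D=28] avail[A=47 B=22 C=48 D=12] open={R5,R6,R7}
Step 12: reserve R8 A 7 -> on_hand[A=55 B=22 C=48 D=28] avail[A=40 B=22 C=48 D=12] open={R5,R6,R7,R8}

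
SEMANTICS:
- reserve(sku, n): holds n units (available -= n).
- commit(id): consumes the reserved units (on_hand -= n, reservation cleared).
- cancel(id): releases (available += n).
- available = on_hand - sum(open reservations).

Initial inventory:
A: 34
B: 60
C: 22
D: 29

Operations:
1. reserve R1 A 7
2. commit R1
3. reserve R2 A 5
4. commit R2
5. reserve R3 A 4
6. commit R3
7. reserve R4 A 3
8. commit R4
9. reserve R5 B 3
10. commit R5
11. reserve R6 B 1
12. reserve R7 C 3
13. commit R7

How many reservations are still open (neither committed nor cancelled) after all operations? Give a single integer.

Step 1: reserve R1 A 7 -> on_hand[A=34 B=60 C=22 D=29] avail[A=27 B=60 C=22 D=29] open={R1}
Step 2: commit R1 -> on_hand[A=27 B=60 C=22 D=29] avail[A=27 B=60 C=22 D=29] open={}
Step 3: reserve R2 A 5 -> on_hand[A=27 B=60 C=22 D=29] avail[A=22 B=60 C=22 D=29] open={R2}
Step 4: commit R2 -> on_hand[A=22 B=60 C=22 D=29] avail[A=22 B=60 C=22 D=29] open={}
Step 5: reserve R3 A 4 -> on_hand[A=22 B=60 C=22 D=29] avail[A=18 B=60 C=22 D=29] open={R3}
Step 6: commit R3 -> on_hand[A=18 B=60 C=22 D=29] avail[A=18 B=60 C=22 D=29] open={}
Step 7: reserve R4 A 3 -> on_hand[A=18 B=60 C=22 D=29] avail[A=15 B=60 C=22 D=29] open={R4}
Step 8: commit R4 -> on_hand[A=15 B=60 C=22 D=29] avail[A=15 B=60 C=22 D=29] open={}
Step 9: reserve R5 B 3 -> on_hand[A=15 B=60 C=22 D=29] avail[A=15 B=57 C=22 D=29] open={R5}
Step 10: commit R5 -> on_hand[A=15 B=57 C=22 D=29] avail[A=15 B=57 C=22 D=29] open={}
Step 11: reserve R6 B 1 -> on_hand[A=15 B=57 C=22 D=29] avail[A=15 B=56 C=22 D=29] open={R6}
Step 12: reserve R7 C 3 -> on_hand[A=15 B=57 C=22 D=29] avail[A=15 B=56 C=19 D=29] open={R6,R7}
Step 13: commit R7 -> on_hand[A=15 B=57 C=19 D=29] avail[A=15 B=56 C=19 D=29] open={R6}
Open reservations: ['R6'] -> 1

Answer: 1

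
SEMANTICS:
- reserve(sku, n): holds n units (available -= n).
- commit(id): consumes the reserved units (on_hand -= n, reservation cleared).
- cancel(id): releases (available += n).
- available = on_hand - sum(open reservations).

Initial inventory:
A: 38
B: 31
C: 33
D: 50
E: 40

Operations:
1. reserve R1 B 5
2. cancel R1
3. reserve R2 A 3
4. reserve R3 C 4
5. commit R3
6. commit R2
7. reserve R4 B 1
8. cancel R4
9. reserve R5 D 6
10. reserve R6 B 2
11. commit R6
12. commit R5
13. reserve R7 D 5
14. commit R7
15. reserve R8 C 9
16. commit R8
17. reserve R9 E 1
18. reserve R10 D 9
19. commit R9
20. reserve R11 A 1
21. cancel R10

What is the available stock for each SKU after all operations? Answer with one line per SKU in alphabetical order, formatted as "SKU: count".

Answer: A: 34
B: 29
C: 20
D: 39
E: 39

Derivation:
Step 1: reserve R1 B 5 -> on_hand[A=38 B=31 C=33 D=50 E=40] avail[A=38 B=26 C=33 D=50 E=40] open={R1}
Step 2: cancel R1 -> on_hand[A=38 B=31 C=33 D=50 E=40] avail[A=38 B=31 C=33 D=50 E=40] open={}
Step 3: reserve R2 A 3 -> on_hand[A=38 B=31 C=33 D=50 E=40] avail[A=35 B=31 C=33 D=50 E=40] open={R2}
Step 4: reserve R3 C 4 -> on_hand[A=38 B=31 C=33 D=50 E=40] avail[A=35 B=31 C=29 D=50 E=40] open={R2,R3}
Step 5: commit R3 -> on_hand[A=38 B=31 C=29 D=50 E=40] avail[A=35 B=31 C=29 D=50 E=40] open={R2}
Step 6: commit R2 -> on_hand[A=35 B=31 C=29 D=50 E=40] avail[A=35 B=31 C=29 D=50 E=40] open={}
Step 7: reserve R4 B 1 -> on_hand[A=35 B=31 C=29 D=50 E=40] avail[A=35 B=30 C=29 D=50 E=40] open={R4}
Step 8: cancel R4 -> on_hand[A=35 B=31 C=29 D=50 E=40] avail[A=35 B=31 C=29 D=50 E=40] open={}
Step 9: reserve R5 D 6 -> on_hand[A=35 B=31 C=29 D=50 E=40] avail[A=35 B=31 C=29 D=44 E=40] open={R5}
Step 10: reserve R6 B 2 -> on_hand[A=35 B=31 C=29 D=50 E=40] avail[A=35 B=29 C=29 D=44 E=40] open={R5,R6}
Step 11: commit R6 -> on_hand[A=35 B=29 C=29 D=50 E=40] avail[A=35 B=29 C=29 D=44 E=40] open={R5}
Step 12: commit R5 -> on_hand[A=35 B=29 C=29 D=44 E=40] avail[A=35 B=29 C=29 D=44 E=40] open={}
Step 13: reserve R7 D 5 -> on_hand[A=35 B=29 C=29 D=44 E=40] avail[A=35 B=29 C=29 D=39 E=40] open={R7}
Step 14: commit R7 -> on_hand[A=35 B=29 C=29 D=39 E=40] avail[A=35 B=29 C=29 D=39 E=40] open={}
Step 15: reserve R8 C 9 -> on_hand[A=35 B=29 C=29 D=39 E=40] avail[A=35 B=29 C=20 D=39 E=40] open={R8}
Step 16: commit R8 -> on_hand[A=35 B=29 C=20 D=39 E=40] avail[A=35 B=29 C=20 D=39 E=40] open={}
Step 17: reserve R9 E 1 -> on_hand[A=35 B=29 C=20 D=39 E=40] avail[A=35 B=29 C=20 D=39 E=39] open={R9}
Step 18: reserve R10 D 9 -> on_hand[A=35 B=29 C=20 D=39 E=40] avail[A=35 B=29 C=20 D=30 E=39] open={R10,R9}
Step 19: commit R9 -> on_hand[A=35 B=29 C=20 D=39 E=39] avail[A=35 B=29 C=20 D=30 E=39] open={R10}
Step 20: reserve R11 A 1 -> on_hand[A=35 B=29 C=20 D=39 E=39] avail[A=34 B=29 C=20 D=30 E=39] open={R10,R11}
Step 21: cancel R10 -> on_hand[A=35 B=29 C=20 D=39 E=39] avail[A=34 B=29 C=20 D=39 E=39] open={R11}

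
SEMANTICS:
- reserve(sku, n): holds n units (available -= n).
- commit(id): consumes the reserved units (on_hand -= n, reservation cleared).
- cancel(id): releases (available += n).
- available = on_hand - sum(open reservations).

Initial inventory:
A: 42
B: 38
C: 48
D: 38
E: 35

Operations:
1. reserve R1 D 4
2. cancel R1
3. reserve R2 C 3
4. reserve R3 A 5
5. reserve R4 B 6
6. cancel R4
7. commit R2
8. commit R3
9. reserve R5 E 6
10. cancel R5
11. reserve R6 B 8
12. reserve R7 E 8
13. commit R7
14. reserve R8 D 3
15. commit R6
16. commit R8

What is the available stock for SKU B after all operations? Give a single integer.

Answer: 30

Derivation:
Step 1: reserve R1 D 4 -> on_hand[A=42 B=38 C=48 D=38 E=35] avail[A=42 B=38 C=48 D=34 E=35] open={R1}
Step 2: cancel R1 -> on_hand[A=42 B=38 C=48 D=38 E=35] avail[A=42 B=38 C=48 D=38 E=35] open={}
Step 3: reserve R2 C 3 -> on_hand[A=42 B=38 C=48 D=38 E=35] avail[A=42 B=38 C=45 D=38 E=35] open={R2}
Step 4: reserve R3 A 5 -> on_hand[A=42 B=38 C=48 D=38 E=35] avail[A=37 B=38 C=45 D=38 E=35] open={R2,R3}
Step 5: reserve R4 B 6 -> on_hand[A=42 B=38 C=48 D=38 E=35] avail[A=37 B=32 C=45 D=38 E=35] open={R2,R3,R4}
Step 6: cancel R4 -> on_hand[A=42 B=38 C=48 D=38 E=35] avail[A=37 B=38 C=45 D=38 E=35] open={R2,R3}
Step 7: commit R2 -> on_hand[A=42 B=38 C=45 D=38 E=35] avail[A=37 B=38 C=45 D=38 E=35] open={R3}
Step 8: commit R3 -> on_hand[A=37 B=38 C=45 D=38 E=35] avail[A=37 B=38 C=45 D=38 E=35] open={}
Step 9: reserve R5 E 6 -> on_hand[A=37 B=38 C=45 D=38 E=35] avail[A=37 B=38 C=45 D=38 E=29] open={R5}
Step 10: cancel R5 -> on_hand[A=37 B=38 C=45 D=38 E=35] avail[A=37 B=38 C=45 D=38 E=35] open={}
Step 11: reserve R6 B 8 -> on_hand[A=37 B=38 C=45 D=38 E=35] avail[A=37 B=30 C=45 D=38 E=35] open={R6}
Step 12: reserve R7 E 8 -> on_hand[A=37 B=38 C=45 D=38 E=35] avail[A=37 B=30 C=45 D=38 E=27] open={R6,R7}
Step 13: commit R7 -> on_hand[A=37 B=38 C=45 D=38 E=27] avail[A=37 B=30 C=45 D=38 E=27] open={R6}
Step 14: reserve R8 D 3 -> on_hand[A=37 B=38 C=45 D=38 E=27] avail[A=37 B=30 C=45 D=35 E=27] open={R6,R8}
Step 15: commit R6 -> on_hand[A=37 B=30 C=45 D=38 E=27] avail[A=37 B=30 C=45 D=35 E=27] open={R8}
Step 16: commit R8 -> on_hand[A=37 B=30 C=45 D=35 E=27] avail[A=37 B=30 C=45 D=35 E=27] open={}
Final available[B] = 30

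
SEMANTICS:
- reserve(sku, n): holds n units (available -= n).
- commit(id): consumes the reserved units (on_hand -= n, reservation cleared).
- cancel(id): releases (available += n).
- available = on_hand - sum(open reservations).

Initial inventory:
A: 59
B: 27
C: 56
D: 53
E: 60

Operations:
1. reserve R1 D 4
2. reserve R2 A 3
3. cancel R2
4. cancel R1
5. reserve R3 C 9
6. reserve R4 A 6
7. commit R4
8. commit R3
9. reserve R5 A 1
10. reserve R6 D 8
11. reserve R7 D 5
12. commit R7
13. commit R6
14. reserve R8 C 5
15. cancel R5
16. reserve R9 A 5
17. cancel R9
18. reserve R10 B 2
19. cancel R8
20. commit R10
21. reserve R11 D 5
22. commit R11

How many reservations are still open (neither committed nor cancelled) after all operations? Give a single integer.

Step 1: reserve R1 D 4 -> on_hand[A=59 B=27 C=56 D=53 E=60] avail[A=59 B=27 C=56 D=49 E=60] open={R1}
Step 2: reserve R2 A 3 -> on_hand[A=59 B=27 C=56 D=53 E=60] avail[A=56 B=27 C=56 D=49 E=60] open={R1,R2}
Step 3: cancel R2 -> on_hand[A=59 B=27 C=56 D=53 E=60] avail[A=59 B=27 C=56 D=49 E=60] open={R1}
Step 4: cancel R1 -> on_hand[A=59 B=27 C=56 D=53 E=60] avail[A=59 B=27 C=56 D=53 E=60] open={}
Step 5: reserve R3 C 9 -> on_hand[A=59 B=27 C=56 D=53 E=60] avail[A=59 B=27 C=47 D=53 E=60] open={R3}
Step 6: reserve R4 A 6 -> on_hand[A=59 B=27 C=56 D=53 E=60] avail[A=53 B=27 C=47 D=53 E=60] open={R3,R4}
Step 7: commit R4 -> on_hand[A=53 B=27 C=56 D=53 E=60] avail[A=53 B=27 C=47 D=53 E=60] open={R3}
Step 8: commit R3 -> on_hand[A=53 B=27 C=47 D=53 E=60] avail[A=53 B=27 C=47 D=53 E=60] open={}
Step 9: reserve R5 A 1 -> on_hand[A=53 B=27 C=47 D=53 E=60] avail[A=52 B=27 C=47 D=53 E=60] open={R5}
Step 10: reserve R6 D 8 -> on_hand[A=53 B=27 C=47 D=53 E=60] avail[A=52 B=27 C=47 D=45 E=60] open={R5,R6}
Step 11: reserve R7 D 5 -> on_hand[A=53 B=27 C=47 D=53 E=60] avail[A=52 B=27 C=47 D=40 E=60] open={R5,R6,R7}
Step 12: commit R7 -> on_hand[A=53 B=27 C=47 D=48 E=60] avail[A=52 B=27 C=47 D=40 E=60] open={R5,R6}
Step 13: commit R6 -> on_hand[A=53 B=27 C=47 D=40 E=60] avail[A=52 B=27 C=47 D=40 E=60] open={R5}
Step 14: reserve R8 C 5 -> on_hand[A=53 B=27 C=47 D=40 E=60] avail[A=52 B=27 C=42 D=40 E=60] open={R5,R8}
Step 15: cancel R5 -> on_hand[A=53 B=27 C=47 D=40 E=60] avail[A=53 B=27 C=42 D=40 E=60] open={R8}
Step 16: reserve R9 A 5 -> on_hand[A=53 B=27 C=47 D=40 E=60] avail[A=48 B=27 C=42 D=40 E=60] open={R8,R9}
Step 17: cancel R9 -> on_hand[A=53 B=27 C=47 D=40 E=60] avail[A=53 B=27 C=42 D=40 E=60] open={R8}
Step 18: reserve R10 B 2 -> on_hand[A=53 B=27 C=47 D=40 E=60] avail[A=53 B=25 C=42 D=40 E=60] open={R10,R8}
Step 19: cancel R8 -> on_hand[A=53 B=27 C=47 D=40 E=60] avail[A=53 B=25 C=47 D=40 E=60] open={R10}
Step 20: commit R10 -> on_hand[A=53 B=25 C=47 D=40 E=60] avail[A=53 B=25 C=47 D=40 E=60] open={}
Step 21: reserve R11 D 5 -> on_hand[A=53 B=25 C=47 D=40 E=60] avail[A=53 B=25 C=47 D=35 E=60] open={R11}
Step 22: commit R11 -> on_hand[A=53 B=25 C=47 D=35 E=60] avail[A=53 B=25 C=47 D=35 E=60] open={}
Open reservations: [] -> 0

Answer: 0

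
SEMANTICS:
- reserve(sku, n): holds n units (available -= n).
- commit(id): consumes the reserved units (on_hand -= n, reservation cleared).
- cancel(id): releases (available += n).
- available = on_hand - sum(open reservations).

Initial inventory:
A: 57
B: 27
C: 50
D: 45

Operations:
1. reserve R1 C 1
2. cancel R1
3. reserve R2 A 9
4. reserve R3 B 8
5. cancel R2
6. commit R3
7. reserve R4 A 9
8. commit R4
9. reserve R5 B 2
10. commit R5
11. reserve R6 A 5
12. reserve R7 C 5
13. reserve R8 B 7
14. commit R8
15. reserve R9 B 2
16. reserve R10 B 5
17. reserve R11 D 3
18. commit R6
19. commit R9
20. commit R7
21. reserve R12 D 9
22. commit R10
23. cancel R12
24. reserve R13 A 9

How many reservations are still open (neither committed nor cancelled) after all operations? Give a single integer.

Step 1: reserve R1 C 1 -> on_hand[A=57 B=27 C=50 D=45] avail[A=57 B=27 C=49 D=45] open={R1}
Step 2: cancel R1 -> on_hand[A=57 B=27 C=50 D=45] avail[A=57 B=27 C=50 D=45] open={}
Step 3: reserve R2 A 9 -> on_hand[A=57 B=27 C=50 D=45] avail[A=48 B=27 C=50 D=45] open={R2}
Step 4: reserve R3 B 8 -> on_hand[A=57 B=27 C=50 D=45] avail[A=48 B=19 C=50 D=45] open={R2,R3}
Step 5: cancel R2 -> on_hand[A=57 B=27 C=50 D=45] avail[A=57 B=19 C=50 D=45] open={R3}
Step 6: commit R3 -> on_hand[A=57 B=19 C=50 D=45] avail[A=57 B=19 C=50 D=45] open={}
Step 7: reserve R4 A 9 -> on_hand[A=57 B=19 C=50 D=45] avail[A=48 B=19 C=50 D=45] open={R4}
Step 8: commit R4 -> on_hand[A=48 B=19 C=50 D=45] avail[A=48 B=19 C=50 D=45] open={}
Step 9: reserve R5 B 2 -> on_hand[A=48 B=19 C=50 D=45] avail[A=48 B=17 C=50 D=45] open={R5}
Step 10: commit R5 -> on_hand[A=48 B=17 C=50 D=45] avail[A=48 B=17 C=50 D=45] open={}
Step 11: reserve R6 A 5 -> on_hand[A=48 B=17 C=50 D=45] avail[A=43 B=17 C=50 D=45] open={R6}
Step 12: reserve R7 C 5 -> on_hand[A=48 B=17 C=50 D=45] avail[A=43 B=17 C=45 D=45] open={R6,R7}
Step 13: reserve R8 B 7 -> on_hand[A=48 B=17 C=50 D=45] avail[A=43 B=10 C=45 D=45] open={R6,R7,R8}
Step 14: commit R8 -> on_hand[A=48 B=10 C=50 D=45] avail[A=43 B=10 C=45 D=45] open={R6,R7}
Step 15: reserve R9 B 2 -> on_hand[A=48 B=10 C=50 D=45] avail[A=43 B=8 C=45 D=45] open={R6,R7,R9}
Step 16: reserve R10 B 5 -> on_hand[A=48 B=10 C=50 D=45] avail[A=43 B=3 C=45 D=45] open={R10,R6,R7,R9}
Step 17: reserve R11 D 3 -> on_hand[A=48 B=10 C=50 D=45] avail[A=43 B=3 C=45 D=42] open={R10,R11,R6,R7,R9}
Step 18: commit R6 -> on_hand[A=43 B=10 C=50 D=45] avail[A=43 B=3 C=45 D=42] open={R10,R11,R7,R9}
Step 19: commit R9 -> on_hand[A=43 B=8 C=50 D=45] avail[A=43 B=3 C=45 D=42] open={R10,R11,R7}
Step 20: commit R7 -> on_hand[A=43 B=8 C=45 D=45] avail[A=43 B=3 C=45 D=42] open={R10,R11}
Step 21: reserve R12 D 9 -> on_hand[A=43 B=8 C=45 D=45] avail[A=43 B=3 C=45 D=33] open={R10,R11,R12}
Step 22: commit R10 -> on_hand[A=43 B=3 C=45 D=45] avail[A=43 B=3 C=45 D=33] open={R11,R12}
Step 23: cancel R12 -> on_hand[A=43 B=3 C=45 D=45] avail[A=43 B=3 C=45 D=42] open={R11}
Step 24: reserve R13 A 9 -> on_hand[A=43 B=3 C=45 D=45] avail[A=34 B=3 C=45 D=42] open={R11,R13}
Open reservations: ['R11', 'R13'] -> 2

Answer: 2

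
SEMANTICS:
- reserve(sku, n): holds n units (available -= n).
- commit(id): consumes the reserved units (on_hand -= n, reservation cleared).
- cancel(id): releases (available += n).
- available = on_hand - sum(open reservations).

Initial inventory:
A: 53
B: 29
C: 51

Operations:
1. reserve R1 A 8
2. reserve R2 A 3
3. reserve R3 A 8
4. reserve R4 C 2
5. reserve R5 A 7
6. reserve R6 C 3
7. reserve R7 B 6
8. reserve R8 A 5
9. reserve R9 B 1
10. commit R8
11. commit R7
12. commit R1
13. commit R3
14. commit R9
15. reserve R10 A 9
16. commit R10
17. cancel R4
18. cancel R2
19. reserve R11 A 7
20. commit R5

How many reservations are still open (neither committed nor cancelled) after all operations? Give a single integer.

Step 1: reserve R1 A 8 -> on_hand[A=53 B=29 C=51] avail[A=45 B=29 C=51] open={R1}
Step 2: reserve R2 A 3 -> on_hand[A=53 B=29 C=51] avail[A=42 B=29 C=51] open={R1,R2}
Step 3: reserve R3 A 8 -> on_hand[A=53 B=29 C=51] avail[A=34 B=29 C=51] open={R1,R2,R3}
Step 4: reserve R4 C 2 -> on_hand[A=53 B=29 C=51] avail[A=34 B=29 C=49] open={R1,R2,R3,R4}
Step 5: reserve R5 A 7 -> on_hand[A=53 B=29 C=51] avail[A=27 B=29 C=49] open={R1,R2,R3,R4,R5}
Step 6: reserve R6 C 3 -> on_hand[A=53 B=29 C=51] avail[A=27 B=29 C=46] open={R1,R2,R3,R4,R5,R6}
Step 7: reserve R7 B 6 -> on_hand[A=53 B=29 C=51] avail[A=27 B=23 C=46] open={R1,R2,R3,R4,R5,R6,R7}
Step 8: reserve R8 A 5 -> on_hand[A=53 B=29 C=51] avail[A=22 B=23 C=46] open={R1,R2,R3,R4,R5,R6,R7,R8}
Step 9: reserve R9 B 1 -> on_hand[A=53 B=29 C=51] avail[A=22 B=22 C=46] open={R1,R2,R3,R4,R5,R6,R7,R8,R9}
Step 10: commit R8 -> on_hand[A=48 B=29 C=51] avail[A=22 B=22 C=46] open={R1,R2,R3,R4,R5,R6,R7,R9}
Step 11: commit R7 -> on_hand[A=48 B=23 C=51] avail[A=22 B=22 C=46] open={R1,R2,R3,R4,R5,R6,R9}
Step 12: commit R1 -> on_hand[A=40 B=23 C=51] avail[A=22 B=22 C=46] open={R2,R3,R4,R5,R6,R9}
Step 13: commit R3 -> on_hand[A=32 B=23 C=51] avail[A=22 B=22 C=46] open={R2,R4,R5,R6,R9}
Step 14: commit R9 -> on_hand[A=32 B=22 C=51] avail[A=22 B=22 C=46] open={R2,R4,R5,R6}
Step 15: reserve R10 A 9 -> on_hand[A=32 B=22 C=51] avail[A=13 B=22 C=46] open={R10,R2,R4,R5,R6}
Step 16: commit R10 -> on_hand[A=23 B=22 C=51] avail[A=13 B=22 C=46] open={R2,R4,R5,R6}
Step 17: cancel R4 -> on_hand[A=23 B=22 C=51] avail[A=13 B=22 C=48] open={R2,R5,R6}
Step 18: cancel R2 -> on_hand[A=23 B=22 C=51] avail[A=16 B=22 C=48] open={R5,R6}
Step 19: reserve R11 A 7 -> on_hand[A=23 B=22 C=51] avail[A=9 B=22 C=48] open={R11,R5,R6}
Step 20: commit R5 -> on_hand[A=16 B=22 C=51] avail[A=9 B=22 C=48] open={R11,R6}
Open reservations: ['R11', 'R6'] -> 2

Answer: 2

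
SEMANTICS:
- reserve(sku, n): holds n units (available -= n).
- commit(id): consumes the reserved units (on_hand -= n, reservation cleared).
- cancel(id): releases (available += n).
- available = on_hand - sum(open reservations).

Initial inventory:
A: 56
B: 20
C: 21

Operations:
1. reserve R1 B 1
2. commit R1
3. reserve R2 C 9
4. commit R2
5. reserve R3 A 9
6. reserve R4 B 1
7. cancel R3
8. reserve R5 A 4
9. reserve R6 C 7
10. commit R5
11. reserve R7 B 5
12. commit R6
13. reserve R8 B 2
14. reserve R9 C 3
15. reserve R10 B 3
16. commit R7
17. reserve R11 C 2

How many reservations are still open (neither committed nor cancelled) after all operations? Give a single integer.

Step 1: reserve R1 B 1 -> on_hand[A=56 B=20 C=21] avail[A=56 B=19 C=21] open={R1}
Step 2: commit R1 -> on_hand[A=56 B=19 C=21] avail[A=56 B=19 C=21] open={}
Step 3: reserve R2 C 9 -> on_hand[A=56 B=19 C=21] avail[A=56 B=19 C=12] open={R2}
Step 4: commit R2 -> on_hand[A=56 B=19 C=12] avail[A=56 B=19 C=12] open={}
Step 5: reserve R3 A 9 -> on_hand[A=56 B=19 C=12] avail[A=47 B=19 C=12] open={R3}
Step 6: reserve R4 B 1 -> on_hand[A=56 B=19 C=12] avail[A=47 B=18 C=12] open={R3,R4}
Step 7: cancel R3 -> on_hand[A=56 B=19 C=12] avail[A=56 B=18 C=12] open={R4}
Step 8: reserve R5 A 4 -> on_hand[A=56 B=19 C=12] avail[A=52 B=18 C=12] open={R4,R5}
Step 9: reserve R6 C 7 -> on_hand[A=56 B=19 C=12] avail[A=52 B=18 C=5] open={R4,R5,R6}
Step 10: commit R5 -> on_hand[A=52 B=19 C=12] avail[A=52 B=18 C=5] open={R4,R6}
Step 11: reserve R7 B 5 -> on_hand[A=52 B=19 C=12] avail[A=52 B=13 C=5] open={R4,R6,R7}
Step 12: commit R6 -> on_hand[A=52 B=19 C=5] avail[A=52 B=13 C=5] open={R4,R7}
Step 13: reserve R8 B 2 -> on_hand[A=52 B=19 C=5] avail[A=52 B=11 C=5] open={R4,R7,R8}
Step 14: reserve R9 C 3 -> on_hand[A=52 B=19 C=5] avail[A=52 B=11 C=2] open={R4,R7,R8,R9}
Step 15: reserve R10 B 3 -> on_hand[A=52 B=19 C=5] avail[A=52 B=8 C=2] open={R10,R4,R7,R8,R9}
Step 16: commit R7 -> on_hand[A=52 B=14 C=5] avail[A=52 B=8 C=2] open={R10,R4,R8,R9}
Step 17: reserve R11 C 2 -> on_hand[A=52 B=14 C=5] avail[A=52 B=8 C=0] open={R10,R11,R4,R8,R9}
Open reservations: ['R10', 'R11', 'R4', 'R8', 'R9'] -> 5

Answer: 5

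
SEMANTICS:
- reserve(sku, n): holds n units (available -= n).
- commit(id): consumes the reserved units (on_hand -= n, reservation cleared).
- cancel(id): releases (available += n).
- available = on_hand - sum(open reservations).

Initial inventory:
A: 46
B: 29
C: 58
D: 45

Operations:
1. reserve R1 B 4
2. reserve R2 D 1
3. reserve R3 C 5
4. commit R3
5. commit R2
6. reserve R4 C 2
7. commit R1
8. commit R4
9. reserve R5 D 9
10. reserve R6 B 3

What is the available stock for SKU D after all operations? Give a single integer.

Answer: 35

Derivation:
Step 1: reserve R1 B 4 -> on_hand[A=46 B=29 C=58 D=45] avail[A=46 B=25 C=58 D=45] open={R1}
Step 2: reserve R2 D 1 -> on_hand[A=46 B=29 C=58 D=45] avail[A=46 B=25 C=58 D=44] open={R1,R2}
Step 3: reserve R3 C 5 -> on_hand[A=46 B=29 C=58 D=45] avail[A=46 B=25 C=53 D=44] open={R1,R2,R3}
Step 4: commit R3 -> on_hand[A=46 B=29 C=53 D=45] avail[A=46 B=25 C=53 D=44] open={R1,R2}
Step 5: commit R2 -> on_hand[A=46 B=29 C=53 D=44] avail[A=46 B=25 C=53 D=44] open={R1}
Step 6: reserve R4 C 2 -> on_hand[A=46 B=29 C=53 D=44] avail[A=46 B=25 C=51 D=44] open={R1,R4}
Step 7: commit R1 -> on_hand[A=46 B=25 C=53 D=44] avail[A=46 B=25 C=51 D=44] open={R4}
Step 8: commit R4 -> on_hand[A=46 B=25 C=51 D=44] avail[A=46 B=25 C=51 D=44] open={}
Step 9: reserve R5 D 9 -> on_hand[A=46 B=25 C=51 D=44] avail[A=46 B=25 C=51 D=35] open={R5}
Step 10: reserve R6 B 3 -> on_hand[A=46 B=25 C=51 D=44] avail[A=46 B=22 C=51 D=35] open={R5,R6}
Final available[D] = 35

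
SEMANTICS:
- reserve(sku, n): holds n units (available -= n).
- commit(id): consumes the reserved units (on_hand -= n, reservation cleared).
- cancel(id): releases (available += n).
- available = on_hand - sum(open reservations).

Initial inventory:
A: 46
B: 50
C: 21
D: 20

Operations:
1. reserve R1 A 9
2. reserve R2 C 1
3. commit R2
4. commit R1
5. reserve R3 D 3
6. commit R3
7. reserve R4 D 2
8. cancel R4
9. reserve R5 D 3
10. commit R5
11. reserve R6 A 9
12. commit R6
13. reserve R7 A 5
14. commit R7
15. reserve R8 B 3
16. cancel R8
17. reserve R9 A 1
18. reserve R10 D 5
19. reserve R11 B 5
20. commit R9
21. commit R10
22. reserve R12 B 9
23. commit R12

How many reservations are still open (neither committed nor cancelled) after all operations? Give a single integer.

Step 1: reserve R1 A 9 -> on_hand[A=46 B=50 C=21 D=20] avail[A=37 B=50 C=21 D=20] open={R1}
Step 2: reserve R2 C 1 -> on_hand[A=46 B=50 C=21 D=20] avail[A=37 B=50 C=20 D=20] open={R1,R2}
Step 3: commit R2 -> on_hand[A=46 B=50 C=20 D=20] avail[A=37 B=50 C=20 D=20] open={R1}
Step 4: commit R1 -> on_hand[A=37 B=50 C=20 D=20] avail[A=37 B=50 C=20 D=20] open={}
Step 5: reserve R3 D 3 -> on_hand[A=37 B=50 C=20 D=20] avail[A=37 B=50 C=20 D=17] open={R3}
Step 6: commit R3 -> on_hand[A=37 B=50 C=20 D=17] avail[A=37 B=50 C=20 D=17] open={}
Step 7: reserve R4 D 2 -> on_hand[A=37 B=50 C=20 D=17] avail[A=37 B=50 C=20 D=15] open={R4}
Step 8: cancel R4 -> on_hand[A=37 B=50 C=20 D=17] avail[A=37 B=50 C=20 D=17] open={}
Step 9: reserve R5 D 3 -> on_hand[A=37 B=50 C=20 D=17] avail[A=37 B=50 C=20 D=14] open={R5}
Step 10: commit R5 -> on_hand[A=37 B=50 C=20 D=14] avail[A=37 B=50 C=20 D=14] open={}
Step 11: reserve R6 A 9 -> on_hand[A=37 B=50 C=20 D=14] avail[A=28 B=50 C=20 D=14] open={R6}
Step 12: commit R6 -> on_hand[A=28 B=50 C=20 D=14] avail[A=28 B=50 C=20 D=14] open={}
Step 13: reserve R7 A 5 -> on_hand[A=28 B=50 C=20 D=14] avail[A=23 B=50 C=20 D=14] open={R7}
Step 14: commit R7 -> on_hand[A=23 B=50 C=20 D=14] avail[A=23 B=50 C=20 D=14] open={}
Step 15: reserve R8 B 3 -> on_hand[A=23 B=50 C=20 D=14] avail[A=23 B=47 C=20 D=14] open={R8}
Step 16: cancel R8 -> on_hand[A=23 B=50 C=20 D=14] avail[A=23 B=50 C=20 D=14] open={}
Step 17: reserve R9 A 1 -> on_hand[A=23 B=50 C=20 D=14] avail[A=22 B=50 C=20 D=14] open={R9}
Step 18: reserve R10 D 5 -> on_hand[A=23 B=50 C=20 D=14] avail[A=22 B=50 C=20 D=9] open={R10,R9}
Step 19: reserve R11 B 5 -> on_hand[A=23 B=50 C=20 D=14] avail[A=22 B=45 C=20 D=9] open={R10,R11,R9}
Step 20: commit R9 -> on_hand[A=22 B=50 C=20 D=14] avail[A=22 B=45 C=20 D=9] open={R10,R11}
Step 21: commit R10 -> on_hand[A=22 B=50 C=20 D=9] avail[A=22 B=45 C=20 D=9] open={R11}
Step 22: reserve R12 B 9 -> on_hand[A=22 B=50 C=20 D=9] avail[A=22 B=36 C=20 D=9] open={R11,R12}
Step 23: commit R12 -> on_hand[A=22 B=41 C=20 D=9] avail[A=22 B=36 C=20 D=9] open={R11}
Open reservations: ['R11'] -> 1

Answer: 1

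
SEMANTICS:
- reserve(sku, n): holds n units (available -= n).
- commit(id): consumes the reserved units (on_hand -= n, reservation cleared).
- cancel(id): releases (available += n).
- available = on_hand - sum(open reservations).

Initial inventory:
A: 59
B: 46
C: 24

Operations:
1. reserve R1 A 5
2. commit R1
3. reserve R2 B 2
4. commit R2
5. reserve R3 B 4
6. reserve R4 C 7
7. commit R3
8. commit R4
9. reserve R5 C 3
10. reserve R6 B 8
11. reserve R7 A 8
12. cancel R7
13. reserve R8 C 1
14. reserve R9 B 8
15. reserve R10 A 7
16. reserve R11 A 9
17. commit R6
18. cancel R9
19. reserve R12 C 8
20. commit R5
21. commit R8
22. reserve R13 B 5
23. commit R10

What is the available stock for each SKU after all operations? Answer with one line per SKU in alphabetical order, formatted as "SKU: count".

Step 1: reserve R1 A 5 -> on_hand[A=59 B=46 C=24] avail[A=54 B=46 C=24] open={R1}
Step 2: commit R1 -> on_hand[A=54 B=46 C=24] avail[A=54 B=46 C=24] open={}
Step 3: reserve R2 B 2 -> on_hand[A=54 B=46 C=24] avail[A=54 B=44 C=24] open={R2}
Step 4: commit R2 -> on_hand[A=54 B=44 C=24] avail[A=54 B=44 C=24] open={}
Step 5: reserve R3 B 4 -> on_hand[A=54 B=44 C=24] avail[A=54 B=40 C=24] open={R3}
Step 6: reserve R4 C 7 -> on_hand[A=54 B=44 C=24] avail[A=54 B=40 C=17] open={R3,R4}
Step 7: commit R3 -> on_hand[A=54 B=40 C=24] avail[A=54 B=40 C=17] open={R4}
Step 8: commit R4 -> on_hand[A=54 B=40 C=17] avail[A=54 B=40 C=17] open={}
Step 9: reserve R5 C 3 -> on_hand[A=54 B=40 C=17] avail[A=54 B=40 C=14] open={R5}
Step 10: reserve R6 B 8 -> on_hand[A=54 B=40 C=17] avail[A=54 B=32 C=14] open={R5,R6}
Step 11: reserve R7 A 8 -> on_hand[A=54 B=40 C=17] avail[A=46 B=32 C=14] open={R5,R6,R7}
Step 12: cancel R7 -> on_hand[A=54 B=40 C=17] avail[A=54 B=32 C=14] open={R5,R6}
Step 13: reserve R8 C 1 -> on_hand[A=54 B=40 C=17] avail[A=54 B=32 C=13] open={R5,R6,R8}
Step 14: reserve R9 B 8 -> on_hand[A=54 B=40 C=17] avail[A=54 B=24 C=13] open={R5,R6,R8,R9}
Step 15: reserve R10 A 7 -> on_hand[A=54 B=40 C=17] avail[A=47 B=24 C=13] open={R10,R5,R6,R8,R9}
Step 16: reserve R11 A 9 -> on_hand[A=54 B=40 C=17] avail[A=38 B=24 C=13] open={R10,R11,R5,R6,R8,R9}
Step 17: commit R6 -> on_hand[A=54 B=32 C=17] avail[A=38 B=24 C=13] open={R10,R11,R5,R8,R9}
Step 18: cancel R9 -> on_hand[A=54 B=32 C=17] avail[A=38 B=32 C=13] open={R10,R11,R5,R8}
Step 19: reserve R12 C 8 -> on_hand[A=54 B=32 C=17] avail[A=38 B=32 C=5] open={R10,R11,R12,R5,R8}
Step 20: commit R5 -> on_hand[A=54 B=32 C=14] avail[A=38 B=32 C=5] open={R10,R11,R12,R8}
Step 21: commit R8 -> on_hand[A=54 B=32 C=13] avail[A=38 B=32 C=5] open={R10,R11,R12}
Step 22: reserve R13 B 5 -> on_hand[A=54 B=32 C=13] avail[A=38 B=27 C=5] open={R10,R11,R12,R13}
Step 23: commit R10 -> on_hand[A=47 B=32 C=13] avail[A=38 B=27 C=5] open={R11,R12,R13}

Answer: A: 38
B: 27
C: 5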